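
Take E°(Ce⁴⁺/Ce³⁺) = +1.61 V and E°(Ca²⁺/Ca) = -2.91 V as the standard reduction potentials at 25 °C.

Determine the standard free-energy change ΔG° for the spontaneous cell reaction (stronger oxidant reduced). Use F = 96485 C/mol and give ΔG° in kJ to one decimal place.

Ce⁴⁺/Ce³⁺ (E° = +1.61 V) is the cathode; Ca²⁺/Ca (E° = -2.91 V) is the anode, so E°cell = +4.52 V.
Balancing electrons gives n = 2 (lcm of 1 and 2).
ΔG° = −nFE° = −(2)(96485)(+4.52) = -872,224 J = -872.2 kJ.

-872.2 kJ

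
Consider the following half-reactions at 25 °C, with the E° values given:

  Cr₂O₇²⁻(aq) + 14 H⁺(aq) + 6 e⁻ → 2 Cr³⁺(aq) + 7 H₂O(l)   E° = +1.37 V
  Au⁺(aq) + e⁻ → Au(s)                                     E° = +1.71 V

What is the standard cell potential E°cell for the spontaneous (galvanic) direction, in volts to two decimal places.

+0.34 V

The Au⁺/Au couple has the higher reduction potential, so it is the cathode; Cr₂O₇²⁻/Cr³⁺ is oxidised at the anode.
E°cell = E°(cathode) − E°(anode) = (+1.71) − (+1.37) = +0.34 V.
Since E°cell > 0, the reaction is spontaneous under standard conditions.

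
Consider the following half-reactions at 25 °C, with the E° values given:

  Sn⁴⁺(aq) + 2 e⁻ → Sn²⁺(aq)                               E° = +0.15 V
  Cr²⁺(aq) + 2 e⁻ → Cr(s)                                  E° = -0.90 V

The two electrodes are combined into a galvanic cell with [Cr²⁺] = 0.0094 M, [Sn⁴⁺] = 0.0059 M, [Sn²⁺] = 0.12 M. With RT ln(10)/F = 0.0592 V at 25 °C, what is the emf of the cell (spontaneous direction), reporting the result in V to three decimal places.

+1.071 V

Sn⁴⁺/Sn²⁺ is the cathode (higher E°), Cr²⁺/Cr the anode: E°cell = +0.15 − (-0.90) = +1.05 V, n = 2.
Overall: Sn⁴⁺(aq) + Cr(s) → Sn²⁺(aq) + Cr²⁺(aq)
Q = [Sn²⁺]·[Cr²⁺] / ([Sn⁴⁺]); log Q = -0.719.
E = E° − (0.0592/n) log Q = +1.05 − (0.0592/2)(-0.719) = +1.071 V.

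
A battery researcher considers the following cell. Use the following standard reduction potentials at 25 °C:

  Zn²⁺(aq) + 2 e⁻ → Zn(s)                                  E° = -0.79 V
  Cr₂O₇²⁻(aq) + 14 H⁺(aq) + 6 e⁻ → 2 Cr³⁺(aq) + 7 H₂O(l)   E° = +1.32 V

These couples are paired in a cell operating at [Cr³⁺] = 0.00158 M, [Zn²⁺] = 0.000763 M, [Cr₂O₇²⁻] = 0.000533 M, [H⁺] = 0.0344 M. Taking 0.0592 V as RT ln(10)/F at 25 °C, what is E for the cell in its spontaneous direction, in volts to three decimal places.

+2.023 V

Cr₂O₇²⁻/Cr³⁺ is the cathode (higher E°), Zn²⁺/Zn the anode: E°cell = +1.32 − (-0.79) = +2.11 V, n = 6.
Overall: Cr₂O₇²⁻(aq) + 14 H⁺(aq) + 3 Zn(s) → 2 Cr³⁺(aq) + 7 H₂O(l) + 3 Zn²⁺(aq)
Q = [Cr³⁺]^2·[Zn²⁺]^3 / ([Cr₂O₇²⁻]·[H⁺]^14); log Q = 8.806.
E = E° − (0.0592/n) log Q = +2.11 − (0.0592/6)(8.806) = +2.023 V.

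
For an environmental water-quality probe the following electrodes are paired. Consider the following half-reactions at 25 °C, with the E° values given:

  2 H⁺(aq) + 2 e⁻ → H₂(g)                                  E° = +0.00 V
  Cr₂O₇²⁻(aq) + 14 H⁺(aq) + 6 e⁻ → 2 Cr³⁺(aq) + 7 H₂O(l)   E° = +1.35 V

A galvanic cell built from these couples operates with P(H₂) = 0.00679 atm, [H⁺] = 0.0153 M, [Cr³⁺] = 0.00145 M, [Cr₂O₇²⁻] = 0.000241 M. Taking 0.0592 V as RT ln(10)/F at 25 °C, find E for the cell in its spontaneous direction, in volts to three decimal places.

Cr₂O₇²⁻/Cr³⁺ is the cathode (higher E°), H⁺/H₂ the anode: E°cell = +1.35 − (+0.00) = +1.35 V, n = 6.
Overall: Cr₂O₇²⁻(aq) + 8 H⁺(aq) + 3 H₂(g) → 2 Cr³⁺(aq) + 7 H₂O(l)
Q = [Cr³⁺]^2 / ([Cr₂O₇²⁻]·[H⁺]^8·P(H₂)^3); log Q = 18.968.
E = E° − (0.0592/n) log Q = +1.35 − (0.0592/6)(18.968) = +1.163 V.

+1.163 V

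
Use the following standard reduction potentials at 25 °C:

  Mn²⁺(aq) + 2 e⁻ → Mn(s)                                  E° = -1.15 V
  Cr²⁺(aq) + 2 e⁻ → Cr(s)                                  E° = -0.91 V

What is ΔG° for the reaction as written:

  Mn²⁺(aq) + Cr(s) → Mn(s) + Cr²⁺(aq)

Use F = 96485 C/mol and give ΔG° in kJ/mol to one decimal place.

As written, Mn²⁺/Mn is reduced (cathode) and Cr²⁺/Cr is oxidised (anode), so E°cell = (-1.15) − (-0.91) = -0.24 V.
Balancing electrons gives n = 2.
ΔG° = −nFE° = −(2)(96485)(-0.24) = 46,313 J = +46.3 kJ/mol.

+46.3 kJ/mol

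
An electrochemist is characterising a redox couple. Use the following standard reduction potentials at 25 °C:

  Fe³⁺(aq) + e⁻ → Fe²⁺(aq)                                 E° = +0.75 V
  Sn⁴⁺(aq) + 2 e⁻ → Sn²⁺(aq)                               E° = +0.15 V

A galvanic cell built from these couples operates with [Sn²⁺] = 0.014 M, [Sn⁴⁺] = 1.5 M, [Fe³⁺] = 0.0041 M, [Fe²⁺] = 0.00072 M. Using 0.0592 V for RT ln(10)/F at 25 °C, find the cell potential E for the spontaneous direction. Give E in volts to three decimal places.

Fe³⁺/Fe²⁺ is the cathode (higher E°), Sn⁴⁺/Sn²⁺ the anode: E°cell = +0.75 − (+0.15) = +0.60 V, n = 2.
Overall: 2 Fe³⁺(aq) + Sn²⁺(aq) → 2 Fe²⁺(aq) + Sn⁴⁺(aq)
Q = [Fe²⁺]^2·[Sn⁴⁺] / ([Fe³⁺]^2·[Sn²⁺]); log Q = 0.519.
E = E° − (0.0592/n) log Q = +0.60 − (0.0592/2)(0.519) = +0.585 V.

+0.585 V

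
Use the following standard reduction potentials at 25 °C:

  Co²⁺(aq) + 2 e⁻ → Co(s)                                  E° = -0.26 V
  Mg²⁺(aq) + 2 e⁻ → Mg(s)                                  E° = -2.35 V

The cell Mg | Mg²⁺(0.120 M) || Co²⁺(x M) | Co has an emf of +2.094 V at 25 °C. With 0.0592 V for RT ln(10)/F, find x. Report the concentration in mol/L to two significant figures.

Co²⁺/Co is the cathode, Mg²⁺/Mg the anode: E°cell = +2.09 V, n = 2.
Overall reaction: Co²⁺(aq) + Mg(s) → Co(s) + Mg²⁺(aq); Q = [Mg²⁺]^1/[Co²⁺]^1.
From E = E° − (0.0592/n) log Q: log Q = (E° − E)·n/0.0592 = (+2.09 − (+2.094))·2/0.0592 = -0.1351.
So 1·log[Co²⁺] = 1·log(0.12) − log Q = -0.9208 − (-0.1351) = -0.7857; [Co²⁺] = 10^(-0.7857) ≈ 0.16 M.

0.16 M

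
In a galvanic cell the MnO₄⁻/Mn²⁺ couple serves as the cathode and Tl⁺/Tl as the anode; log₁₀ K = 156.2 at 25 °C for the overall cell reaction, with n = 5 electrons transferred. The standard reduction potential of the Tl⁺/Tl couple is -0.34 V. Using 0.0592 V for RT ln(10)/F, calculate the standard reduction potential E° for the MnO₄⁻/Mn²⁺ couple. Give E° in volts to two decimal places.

+1.51 V

E°cell = (0.0592/n)·log K = (0.0592/5)(156.2) = +1.849 V.
Since MnO₄⁻/Mn²⁺ is the cathode and Tl⁺/Tl the anode, E°cell = E°(MnO₄⁻/Mn²⁺) − E°(Tl⁺/Tl).
So E°(MnO₄⁻/Mn²⁺) = E°cell + E°(Tl⁺/Tl) = +1.849 + (-0.34) = +1.51 V.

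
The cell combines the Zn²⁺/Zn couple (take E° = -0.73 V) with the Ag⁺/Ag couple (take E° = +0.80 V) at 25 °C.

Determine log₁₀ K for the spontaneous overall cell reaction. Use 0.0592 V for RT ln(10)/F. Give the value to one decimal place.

51.7

Cathode: Ag⁺/Ag; anode: Zn²⁺/Zn. E°cell = +1.53 V, n = 2.
log K = nE°cell / 0.0592 = (2)(+1.53) / 0.0592 = 51.7.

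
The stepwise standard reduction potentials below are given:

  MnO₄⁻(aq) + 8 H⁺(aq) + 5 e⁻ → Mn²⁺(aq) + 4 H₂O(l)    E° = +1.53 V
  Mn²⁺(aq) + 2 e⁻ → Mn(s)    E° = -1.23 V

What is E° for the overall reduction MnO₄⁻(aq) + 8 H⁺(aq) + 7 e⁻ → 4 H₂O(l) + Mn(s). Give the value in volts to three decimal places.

Standard free energies of sequential steps add: ΔG°₃ = ΔG°₁ + ΔG°₂, so n₃E°₃ = n₁E°₁ + n₂E°₂.
E°₃ = (5×+1.53 + 2×-1.23) / 7 = (+5.190) / 7 = +0.741 V.
E° values themselves are not directly additive — weighting by electron count is essential.

+0.741 V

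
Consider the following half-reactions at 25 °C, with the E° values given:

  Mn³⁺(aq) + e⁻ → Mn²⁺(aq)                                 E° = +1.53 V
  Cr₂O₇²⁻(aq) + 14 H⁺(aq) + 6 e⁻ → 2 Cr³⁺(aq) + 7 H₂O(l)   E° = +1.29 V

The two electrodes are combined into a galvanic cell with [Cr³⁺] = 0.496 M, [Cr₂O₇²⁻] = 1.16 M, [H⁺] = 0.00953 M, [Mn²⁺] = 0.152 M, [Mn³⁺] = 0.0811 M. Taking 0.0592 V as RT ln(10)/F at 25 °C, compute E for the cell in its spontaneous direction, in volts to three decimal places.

+0.496 V

Mn³⁺/Mn²⁺ is the cathode (higher E°), Cr₂O₇²⁻/Cr³⁺ the anode: E°cell = +1.53 − (+1.29) = +0.24 V, n = 6.
Overall: 6 Mn³⁺(aq) + 2 Cr³⁺(aq) + 7 H₂O(l) → 6 Mn²⁺(aq) + Cr₂O₇²⁻(aq) + 14 H⁺(aq)
Q = [Mn²⁺]^6·[Cr₂O₇²⁻]·[H⁺]^14 / ([Mn³⁺]^6·[Cr³⁺]^2); log Q = -25.982.
E = E° − (0.0592/n) log Q = +0.24 − (0.0592/6)(-25.982) = +0.496 V.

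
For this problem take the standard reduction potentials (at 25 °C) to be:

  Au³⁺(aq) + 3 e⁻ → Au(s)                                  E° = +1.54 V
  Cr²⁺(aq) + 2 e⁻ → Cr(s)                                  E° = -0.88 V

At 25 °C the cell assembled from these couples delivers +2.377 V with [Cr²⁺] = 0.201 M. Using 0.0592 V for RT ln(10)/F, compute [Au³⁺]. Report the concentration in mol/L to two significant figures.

0.00060 M

Au³⁺/Au is the cathode, Cr²⁺/Cr the anode: E°cell = +2.42 V, n = 6.
Overall reaction: 2 Au³⁺(aq) + 3 Cr(s) → 2 Au(s) + 3 Cr²⁺(aq); Q = [Cr²⁺]^3/[Au³⁺]^2.
From E = E° − (0.0592/n) log Q: log Q = (E° − E)·n/0.0592 = (+2.42 − (+2.377))·6/0.0592 = 4.3581.
So 2·log[Au³⁺] = 3·log(0.201) − log Q = -2.0904 − (4.3581) = -6.4485; log[Au³⁺] = -6.4485 / 2 = -3.2243; [Au³⁺] = 10^(-3.2243) ≈ 0.00060 M.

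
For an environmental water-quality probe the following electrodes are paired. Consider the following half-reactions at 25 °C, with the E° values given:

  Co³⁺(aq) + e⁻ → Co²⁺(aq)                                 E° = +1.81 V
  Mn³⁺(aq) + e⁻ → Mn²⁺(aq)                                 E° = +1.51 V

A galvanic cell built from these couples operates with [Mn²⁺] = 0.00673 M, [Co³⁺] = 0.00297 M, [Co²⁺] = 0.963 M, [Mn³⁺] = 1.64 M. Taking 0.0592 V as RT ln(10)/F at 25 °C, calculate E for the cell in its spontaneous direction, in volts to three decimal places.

Co³⁺/Co²⁺ is the cathode (higher E°), Mn³⁺/Mn²⁺ the anode: E°cell = +1.81 − (+1.51) = +0.30 V, n = 1.
Overall: Co³⁺(aq) + Mn²⁺(aq) → Co²⁺(aq) + Mn³⁺(aq)
Q = [Co²⁺]·[Mn³⁺] / ([Co³⁺]·[Mn²⁺]); log Q = 4.898.
E = E° − (0.0592/n) log Q = +0.30 − (0.0592/1)(4.898) = +0.010 V.

+0.010 V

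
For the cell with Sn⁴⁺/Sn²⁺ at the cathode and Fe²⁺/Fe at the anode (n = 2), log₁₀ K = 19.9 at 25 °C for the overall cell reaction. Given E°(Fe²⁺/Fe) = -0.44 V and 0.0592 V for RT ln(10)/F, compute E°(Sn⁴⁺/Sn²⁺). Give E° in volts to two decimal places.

E°cell = (0.0592/n)·log K = (0.0592/2)(19.9) = +0.589 V.
Since Sn⁴⁺/Sn²⁺ is the cathode and Fe²⁺/Fe the anode, E°cell = E°(Sn⁴⁺/Sn²⁺) − E°(Fe²⁺/Fe).
So E°(Sn⁴⁺/Sn²⁺) = E°cell + E°(Fe²⁺/Fe) = +0.589 + (-0.44) = +0.15 V.

+0.15 V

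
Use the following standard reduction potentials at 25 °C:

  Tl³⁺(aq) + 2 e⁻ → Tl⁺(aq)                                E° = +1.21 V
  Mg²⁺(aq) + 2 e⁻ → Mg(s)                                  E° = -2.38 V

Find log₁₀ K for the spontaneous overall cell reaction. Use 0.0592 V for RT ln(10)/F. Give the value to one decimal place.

Cathode: Tl³⁺/Tl⁺; anode: Mg²⁺/Mg. E°cell = +3.59 V, n = 2.
log K = nE°cell / 0.0592 = (2)(+3.59) / 0.0592 = 121.3.

121.3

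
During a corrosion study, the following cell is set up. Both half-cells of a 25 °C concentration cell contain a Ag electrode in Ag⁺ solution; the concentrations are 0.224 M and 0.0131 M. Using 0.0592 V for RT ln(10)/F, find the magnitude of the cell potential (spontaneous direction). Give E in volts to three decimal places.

For a concentration cell E°cell = 0. The 0.224 M side is the cathode (reduction is favoured where [Ag⁺] is higher).
With n = 1, E = −(0.0592/1) log([Ag⁺]ₐₙ/[Ag⁺]꜀ₐₜ) = −(0.0592/1) log(0.0131/0.224) = −(0.0592/1)(-1.233) = +0.073 V.

+0.073 V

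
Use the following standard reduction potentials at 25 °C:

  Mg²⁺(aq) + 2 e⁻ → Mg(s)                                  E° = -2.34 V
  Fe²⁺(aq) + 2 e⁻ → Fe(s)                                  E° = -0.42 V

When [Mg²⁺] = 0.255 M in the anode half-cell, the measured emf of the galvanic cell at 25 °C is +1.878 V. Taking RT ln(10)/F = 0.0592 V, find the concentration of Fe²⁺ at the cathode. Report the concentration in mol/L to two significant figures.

Fe²⁺/Fe is the cathode, Mg²⁺/Mg the anode: E°cell = +1.92 V, n = 2.
Overall reaction: Fe²⁺(aq) + Mg(s) → Fe(s) + Mg²⁺(aq); Q = [Mg²⁺]^1/[Fe²⁺]^1.
From E = E° − (0.0592/n) log Q: log Q = (E° − E)·n/0.0592 = (+1.92 − (+1.878))·2/0.0592 = 1.4189.
So 1·log[Fe²⁺] = 1·log(0.255) − log Q = -0.5935 − (1.4189) = -2.0124; [Fe²⁺] = 10^(-2.0124) ≈ 0.0097 M.

0.0097 M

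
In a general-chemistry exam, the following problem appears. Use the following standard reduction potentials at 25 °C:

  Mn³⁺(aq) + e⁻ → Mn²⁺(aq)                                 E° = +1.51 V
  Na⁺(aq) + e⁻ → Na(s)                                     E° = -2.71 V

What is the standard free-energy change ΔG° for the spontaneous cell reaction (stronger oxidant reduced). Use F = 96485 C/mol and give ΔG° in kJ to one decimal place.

-407.2 kJ

Mn³⁺/Mn²⁺ (E° = +1.51 V) is the cathode; Na⁺/Na (E° = -2.71 V) is the anode, so E°cell = +4.22 V.
Balancing electrons gives n = 1 (lcm of 1 and 1).
ΔG° = −nFE° = −(1)(96485)(+4.22) = -407,167 J = -407.2 kJ.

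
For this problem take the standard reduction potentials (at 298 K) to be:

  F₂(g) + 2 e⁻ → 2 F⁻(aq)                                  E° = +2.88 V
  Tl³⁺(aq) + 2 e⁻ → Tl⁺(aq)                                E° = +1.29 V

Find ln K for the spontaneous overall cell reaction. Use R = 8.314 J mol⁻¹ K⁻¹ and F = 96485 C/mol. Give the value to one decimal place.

123.8

Cathode: F₂/F⁻; anode: Tl³⁺/Tl⁺. E°cell = (+2.88) − (+1.29) = +1.59 V, with n = 2.
ΔG° = −nFE° = −RT ln K, so ln K = nFE°/(RT) = (2)(96485)(+1.59) / ((8.314)(298)) = 123.840.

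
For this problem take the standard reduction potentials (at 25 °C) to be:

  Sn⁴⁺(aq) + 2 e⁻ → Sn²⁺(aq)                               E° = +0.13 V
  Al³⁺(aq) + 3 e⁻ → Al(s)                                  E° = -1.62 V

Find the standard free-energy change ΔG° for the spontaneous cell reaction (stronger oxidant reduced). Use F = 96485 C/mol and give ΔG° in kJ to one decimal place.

-1013.1 kJ

Sn⁴⁺/Sn²⁺ (E° = +0.13 V) is the cathode; Al³⁺/Al (E° = -1.62 V) is the anode, so E°cell = +1.75 V.
Balancing electrons gives n = 6 (lcm of 2 and 3).
ΔG° = −nFE° = −(6)(96485)(+1.75) = -1,013,092 J = -1013.1 kJ.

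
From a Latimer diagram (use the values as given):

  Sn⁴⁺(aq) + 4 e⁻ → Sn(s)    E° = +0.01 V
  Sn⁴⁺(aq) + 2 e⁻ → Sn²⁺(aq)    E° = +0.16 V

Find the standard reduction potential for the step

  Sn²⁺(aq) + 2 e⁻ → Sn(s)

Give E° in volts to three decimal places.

Sequential free energies add, so n₃E°₃ = n₁E°₁ + n₂E°₂.
With n₃ = 4, and the known step contributing 2×(+0.16) V, the unknown satisfies 2·E° = 4×(+0.01) − 2×(+0.16) = -0.280.
E° = -0.280 / 2 = -0.140 V.

-0.140 V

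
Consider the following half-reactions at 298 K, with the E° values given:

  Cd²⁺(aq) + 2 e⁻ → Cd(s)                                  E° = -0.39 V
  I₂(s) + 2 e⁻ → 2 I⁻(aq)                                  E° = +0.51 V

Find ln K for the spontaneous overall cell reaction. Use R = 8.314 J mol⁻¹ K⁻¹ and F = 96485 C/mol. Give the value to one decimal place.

70.1

Cathode: I₂/I⁻; anode: Cd²⁺/Cd. E°cell = (+0.51) − (-0.39) = +0.90 V, with n = 2.
ΔG° = −nFE° = −RT ln K, so ln K = nFE°/(RT) = (2)(96485)(+0.90) / ((8.314)(298)) = 70.098.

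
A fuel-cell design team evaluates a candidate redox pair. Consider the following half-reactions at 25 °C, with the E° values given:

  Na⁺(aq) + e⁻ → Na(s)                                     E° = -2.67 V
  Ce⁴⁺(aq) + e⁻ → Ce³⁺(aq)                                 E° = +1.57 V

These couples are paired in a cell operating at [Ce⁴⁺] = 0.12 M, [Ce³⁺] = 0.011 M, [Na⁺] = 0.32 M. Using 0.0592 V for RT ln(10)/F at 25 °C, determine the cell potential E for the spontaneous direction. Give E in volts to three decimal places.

Ce⁴⁺/Ce³⁺ is the cathode (higher E°), Na⁺/Na the anode: E°cell = +1.57 − (-2.67) = +4.24 V, n = 1.
Overall: Ce⁴⁺(aq) + Na(s) → Ce³⁺(aq) + Na⁺(aq)
Q = [Ce³⁺]·[Na⁺] / ([Ce⁴⁺]); log Q = -1.533.
E = E° − (0.0592/n) log Q = +4.24 − (0.0592/1)(-1.533) = +4.331 V.

+4.331 V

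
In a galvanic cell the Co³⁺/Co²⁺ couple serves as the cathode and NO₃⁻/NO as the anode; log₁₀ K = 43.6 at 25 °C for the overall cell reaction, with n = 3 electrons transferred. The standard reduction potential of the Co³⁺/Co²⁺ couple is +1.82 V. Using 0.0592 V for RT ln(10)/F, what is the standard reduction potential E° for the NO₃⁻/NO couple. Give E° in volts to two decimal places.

E°cell = (0.0592/n)·log K = (0.0592/3)(43.6) = +0.860 V.
Since Co³⁺/Co²⁺ is the cathode and NO₃⁻/NO the anode, E°cell = E°(Co³⁺/Co²⁺) − E°(NO₃⁻/NO).
So E°(NO₃⁻/NO) = E°(Co³⁺/Co²⁺) − E°cell = (+1.82) − (+0.860) = +0.96 V.

+0.96 V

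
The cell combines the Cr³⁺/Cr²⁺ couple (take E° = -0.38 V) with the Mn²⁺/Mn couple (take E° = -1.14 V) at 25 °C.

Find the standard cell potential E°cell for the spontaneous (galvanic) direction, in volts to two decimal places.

The Cr³⁺/Cr²⁺ couple has the higher reduction potential, so it is the cathode; Mn²⁺/Mn is oxidised at the anode.
E°cell = E°(cathode) − E°(anode) = (-0.38) − (-1.14) = +0.76 V.

+0.76 V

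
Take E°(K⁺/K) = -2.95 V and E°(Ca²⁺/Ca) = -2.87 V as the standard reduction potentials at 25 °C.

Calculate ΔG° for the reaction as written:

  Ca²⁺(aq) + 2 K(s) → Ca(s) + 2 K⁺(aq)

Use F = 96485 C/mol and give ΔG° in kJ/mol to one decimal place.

As written, Ca²⁺/Ca is reduced (cathode) and K⁺/K is oxidised (anode), so E°cell = (-2.87) − (-2.95) = +0.08 V.
Balancing electrons gives n = 2.
ΔG° = −nFE° = −(2)(96485)(+0.08) = -15,438 J = -15.4 kJ/mol.

-15.4 kJ/mol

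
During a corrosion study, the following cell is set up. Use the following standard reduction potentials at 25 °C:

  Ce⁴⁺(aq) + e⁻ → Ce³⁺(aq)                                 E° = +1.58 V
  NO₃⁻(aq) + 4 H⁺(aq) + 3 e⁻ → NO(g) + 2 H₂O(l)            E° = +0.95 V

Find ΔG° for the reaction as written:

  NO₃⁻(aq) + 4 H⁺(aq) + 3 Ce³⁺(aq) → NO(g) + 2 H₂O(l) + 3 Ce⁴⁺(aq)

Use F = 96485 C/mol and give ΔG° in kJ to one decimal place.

As written, NO₃⁻/NO is reduced (cathode) and Ce⁴⁺/Ce³⁺ is oxidised (anode), so E°cell = (+0.95) − (+1.58) = -0.63 V.
Balancing electrons gives n = 3.
ΔG° = −nFE° = −(3)(96485)(-0.63) = 182,357 J = +182.4 kJ.

+182.4 kJ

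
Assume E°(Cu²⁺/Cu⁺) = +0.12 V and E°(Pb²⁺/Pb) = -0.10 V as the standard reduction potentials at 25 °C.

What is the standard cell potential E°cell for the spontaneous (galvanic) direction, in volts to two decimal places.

+0.22 V

The Cu²⁺/Cu⁺ couple has the higher reduction potential, so it is the cathode; Pb²⁺/Pb is oxidised at the anode.
E°cell = E°(cathode) − E°(anode) = (+0.12) − (-0.10) = +0.22 V.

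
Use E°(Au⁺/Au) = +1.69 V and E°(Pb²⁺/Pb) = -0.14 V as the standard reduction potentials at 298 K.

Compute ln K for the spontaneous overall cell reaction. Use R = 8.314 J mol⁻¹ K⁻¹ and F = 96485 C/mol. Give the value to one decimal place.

Cathode: Au⁺/Au; anode: Pb²⁺/Pb. E°cell = (+1.69) − (-0.14) = +1.83 V, with n = 2.
ΔG° = −nFE° = −RT ln K, so ln K = nFE°/(RT) = (2)(96485)(+1.83) / ((8.314)(298)) = 142.533.

142.5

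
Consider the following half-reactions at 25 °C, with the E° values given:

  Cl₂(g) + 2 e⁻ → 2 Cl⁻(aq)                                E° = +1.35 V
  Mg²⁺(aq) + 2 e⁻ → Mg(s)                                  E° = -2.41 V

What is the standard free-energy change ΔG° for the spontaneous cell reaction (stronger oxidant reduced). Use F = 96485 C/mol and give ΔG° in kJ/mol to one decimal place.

Cl₂/Cl⁻ (E° = +1.35 V) is the cathode; Mg²⁺/Mg (E° = -2.41 V) is the anode, so E°cell = +3.76 V.
Balancing electrons gives n = 2 (lcm of 2 and 2).
ΔG° = −nFE° = −(2)(96485)(+3.76) = -725,567 J = -725.6 kJ/mol.

-725.6 kJ/mol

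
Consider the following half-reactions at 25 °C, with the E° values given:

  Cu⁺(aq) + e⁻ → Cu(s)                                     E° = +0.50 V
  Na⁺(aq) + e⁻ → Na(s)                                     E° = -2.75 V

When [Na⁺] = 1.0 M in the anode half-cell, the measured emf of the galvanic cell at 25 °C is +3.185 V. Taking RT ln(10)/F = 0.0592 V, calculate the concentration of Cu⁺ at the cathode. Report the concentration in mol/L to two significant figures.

Cu⁺/Cu is the cathode, Na⁺/Na the anode: E°cell = +3.25 V, n = 1.
Overall reaction: Cu⁺(aq) + Na(s) → Cu(s) + Na⁺(aq); Q = [Na⁺]^1/[Cu⁺]^1.
From E = E° − (0.0592/n) log Q: log Q = (E° − E)·n/0.0592 = (+3.25 − (+3.185))·1/0.0592 = 1.0980.
So 1·log[Cu⁺] = 1·log(1) − log Q = 0.0000 − (1.0980) = -1.0980; [Cu⁺] = 10^(-1.0980) ≈ 0.080 M.

0.080 M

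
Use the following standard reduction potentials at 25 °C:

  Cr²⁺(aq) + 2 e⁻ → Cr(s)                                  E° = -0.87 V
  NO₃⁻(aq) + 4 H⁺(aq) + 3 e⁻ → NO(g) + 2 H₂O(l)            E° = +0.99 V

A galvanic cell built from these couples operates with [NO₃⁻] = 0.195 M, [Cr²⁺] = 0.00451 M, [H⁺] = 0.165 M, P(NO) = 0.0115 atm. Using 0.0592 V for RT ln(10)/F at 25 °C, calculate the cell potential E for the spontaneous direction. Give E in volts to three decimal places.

+1.892 V

NO₃⁻/NO is the cathode (higher E°), Cr²⁺/Cr the anode: E°cell = +0.99 − (-0.87) = +1.86 V, n = 6.
Overall: 2 NO₃⁻(aq) + 8 H⁺(aq) + 3 Cr(s) → 2 NO(g) + 4 H₂O(l) + 3 Cr²⁺(aq)
Q = P(NO)^2·[Cr²⁺]^3 / ([NO₃⁻]^2·[H⁺]^8); log Q = -3.236.
E = E° − (0.0592/n) log Q = +1.86 − (0.0592/6)(-3.236) = +1.892 V.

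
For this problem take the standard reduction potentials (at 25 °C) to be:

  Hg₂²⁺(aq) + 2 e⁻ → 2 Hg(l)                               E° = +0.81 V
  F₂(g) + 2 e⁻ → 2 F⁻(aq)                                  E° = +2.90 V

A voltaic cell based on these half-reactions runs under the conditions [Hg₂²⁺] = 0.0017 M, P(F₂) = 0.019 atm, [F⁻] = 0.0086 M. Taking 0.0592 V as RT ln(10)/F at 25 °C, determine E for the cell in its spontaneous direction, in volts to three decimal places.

+2.243 V

F₂/F⁻ is the cathode (higher E°), Hg₂²⁺/Hg the anode: E°cell = +2.90 − (+0.81) = +2.09 V, n = 2.
Overall: F₂(g) + 2 Hg(l) → 2 F⁻(aq) + Hg₂²⁺(aq)
Q = [F⁻]^2·[Hg₂²⁺] / (P(F₂)); log Q = -5.179.
E = E° − (0.0592/n) log Q = +2.09 − (0.0592/2)(-5.179) = +2.243 V.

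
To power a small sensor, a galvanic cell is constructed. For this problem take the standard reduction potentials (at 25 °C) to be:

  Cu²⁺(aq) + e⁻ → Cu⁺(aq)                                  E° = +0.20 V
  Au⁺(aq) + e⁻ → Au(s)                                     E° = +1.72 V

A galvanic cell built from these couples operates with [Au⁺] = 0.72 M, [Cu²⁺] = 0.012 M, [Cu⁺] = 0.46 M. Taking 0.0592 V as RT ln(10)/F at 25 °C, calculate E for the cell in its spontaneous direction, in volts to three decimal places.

Au⁺/Au is the cathode (higher E°), Cu²⁺/Cu⁺ the anode: E°cell = +1.72 − (+0.20) = +1.52 V, n = 1.
Overall: Au⁺(aq) + Cu⁺(aq) → Au(s) + Cu²⁺(aq)
Q = [Cu²⁺] / ([Au⁺]·[Cu⁺]); log Q = -1.441.
E = E° − (0.0592/n) log Q = +1.52 − (0.0592/1)(-1.441) = +1.605 V.

+1.605 V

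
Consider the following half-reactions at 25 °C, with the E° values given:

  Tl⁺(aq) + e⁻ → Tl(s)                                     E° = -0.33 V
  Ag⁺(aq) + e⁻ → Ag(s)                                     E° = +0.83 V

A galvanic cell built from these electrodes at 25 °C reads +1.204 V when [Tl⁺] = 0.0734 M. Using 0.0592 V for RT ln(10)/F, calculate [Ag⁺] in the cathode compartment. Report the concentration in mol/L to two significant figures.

Ag⁺/Ag is the cathode, Tl⁺/Tl the anode: E°cell = +1.16 V, n = 1.
Overall reaction: Ag⁺(aq) + Tl(s) → Ag(s) + Tl⁺(aq); Q = [Tl⁺]^1/[Ag⁺]^1.
From E = E° − (0.0592/n) log Q: log Q = (E° − E)·n/0.0592 = (+1.16 − (+1.204))·1/0.0592 = -0.7432.
So 1·log[Ag⁺] = 1·log(0.0734) − log Q = -1.1343 − (-0.7432) = -0.3911; [Ag⁺] = 10^(-0.3911) ≈ 0.41 M.

0.41 M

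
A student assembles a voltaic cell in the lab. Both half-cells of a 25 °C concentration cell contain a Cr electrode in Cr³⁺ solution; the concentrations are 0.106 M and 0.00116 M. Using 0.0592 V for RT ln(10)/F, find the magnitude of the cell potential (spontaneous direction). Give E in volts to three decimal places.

For a concentration cell E°cell = 0. The 0.106 M side is the cathode (reduction is favoured where [Cr³⁺] is higher).
With n = 3, E = −(0.0592/3) log([Cr³⁺]ₐₙ/[Cr³⁺]꜀ₐₜ) = −(0.0592/3) log(0.00116/0.106) = −(0.0592/3)(-1.961) = +0.039 V.

+0.039 V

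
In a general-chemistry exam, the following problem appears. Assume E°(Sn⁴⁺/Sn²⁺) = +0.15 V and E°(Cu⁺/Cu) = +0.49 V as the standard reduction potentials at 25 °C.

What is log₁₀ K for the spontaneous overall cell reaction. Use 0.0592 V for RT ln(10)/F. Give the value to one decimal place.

11.5

Cathode: Cu⁺/Cu; anode: Sn⁴⁺/Sn²⁺. E°cell = +0.34 V, n = 2.
log K = nE°cell / 0.0592 = (2)(+0.34) / 0.0592 = 11.5.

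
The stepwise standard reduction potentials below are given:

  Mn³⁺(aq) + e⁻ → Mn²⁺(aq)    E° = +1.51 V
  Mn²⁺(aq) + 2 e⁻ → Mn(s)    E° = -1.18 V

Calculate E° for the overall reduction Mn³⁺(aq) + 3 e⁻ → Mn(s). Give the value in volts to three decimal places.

-0.283 V

Adding the free-energy changes (−nFE°) of the two steps gives −n₃FE°₃ = −n₁FE°₁ − n₂FE°₂.
E°₃ = (1×+1.51 + 2×-1.18) / 3 = (-0.850) / 3 = -0.283 V.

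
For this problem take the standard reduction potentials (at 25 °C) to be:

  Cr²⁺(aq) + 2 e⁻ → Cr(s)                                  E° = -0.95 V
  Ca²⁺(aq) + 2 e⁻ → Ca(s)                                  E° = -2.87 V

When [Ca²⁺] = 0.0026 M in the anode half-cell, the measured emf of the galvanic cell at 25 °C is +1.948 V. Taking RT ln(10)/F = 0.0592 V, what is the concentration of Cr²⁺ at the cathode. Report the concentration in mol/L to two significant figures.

0.023 M

Cr²⁺/Cr is the cathode, Ca²⁺/Ca the anode: E°cell = +1.92 V, n = 2.
Overall reaction: Cr²⁺(aq) + Ca(s) → Cr(s) + Ca²⁺(aq); Q = [Ca²⁺]^1/[Cr²⁺]^1.
From E = E° − (0.0592/n) log Q: log Q = (E° − E)·n/0.0592 = (+1.92 − (+1.948))·2/0.0592 = -0.9459.
So 1·log[Cr²⁺] = 1·log(0.0026) − log Q = -2.5850 − (-0.9459) = -1.6391; [Cr²⁺] = 10^(-1.6391) ≈ 0.023 M.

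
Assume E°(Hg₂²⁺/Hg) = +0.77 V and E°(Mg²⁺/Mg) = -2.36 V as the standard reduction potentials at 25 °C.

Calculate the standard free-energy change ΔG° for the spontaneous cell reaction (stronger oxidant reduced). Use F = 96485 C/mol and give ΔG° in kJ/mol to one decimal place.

Hg₂²⁺/Hg (E° = +0.77 V) is the cathode; Mg²⁺/Mg (E° = -2.36 V) is the anode, so E°cell = +3.13 V.
Balancing electrons gives n = 2 (lcm of 2 and 2).
ΔG° = −nFE° = −(2)(96485)(+3.13) = -603,996 J = -604.0 kJ/mol.

-604.0 kJ/mol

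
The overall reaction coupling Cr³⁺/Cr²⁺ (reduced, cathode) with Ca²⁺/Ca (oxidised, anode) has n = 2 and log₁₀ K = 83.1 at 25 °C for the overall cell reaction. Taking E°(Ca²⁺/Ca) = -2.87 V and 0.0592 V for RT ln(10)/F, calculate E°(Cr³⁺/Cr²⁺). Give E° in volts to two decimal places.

E°cell = (0.0592/n)·log K = (0.0592/2)(83.1) = +2.460 V.
Since Cr³⁺/Cr²⁺ is the cathode and Ca²⁺/Ca the anode, E°cell = E°(Cr³⁺/Cr²⁺) − E°(Ca²⁺/Ca).
So E°(Cr³⁺/Cr²⁺) = E°cell + E°(Ca²⁺/Ca) = +2.460 + (-2.87) = -0.41 V.

-0.41 V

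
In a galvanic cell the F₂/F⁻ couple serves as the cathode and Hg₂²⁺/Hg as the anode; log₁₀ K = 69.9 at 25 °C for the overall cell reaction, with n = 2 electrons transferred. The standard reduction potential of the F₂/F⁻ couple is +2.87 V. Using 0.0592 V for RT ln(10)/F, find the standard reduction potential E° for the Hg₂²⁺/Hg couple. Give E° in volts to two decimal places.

E°cell = (0.0592/n)·log K = (0.0592/2)(69.9) = +2.069 V.
Since F₂/F⁻ is the cathode and Hg₂²⁺/Hg the anode, E°cell = E°(F₂/F⁻) − E°(Hg₂²⁺/Hg).
So E°(Hg₂²⁺/Hg) = E°(F₂/F⁻) − E°cell = (+2.87) − (+2.069) = +0.80 V.

+0.80 V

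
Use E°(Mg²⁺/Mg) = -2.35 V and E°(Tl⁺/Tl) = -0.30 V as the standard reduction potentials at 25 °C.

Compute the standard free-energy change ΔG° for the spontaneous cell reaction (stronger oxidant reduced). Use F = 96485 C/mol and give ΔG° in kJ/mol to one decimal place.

Tl⁺/Tl (E° = -0.30 V) is the cathode; Mg²⁺/Mg (E° = -2.35 V) is the anode, so E°cell = +2.05 V.
Balancing electrons gives n = 2 (lcm of 1 and 2).
ΔG° = −nFE° = −(2)(96485)(+2.05) = -395,588 J = -395.6 kJ/mol.

-395.6 kJ/mol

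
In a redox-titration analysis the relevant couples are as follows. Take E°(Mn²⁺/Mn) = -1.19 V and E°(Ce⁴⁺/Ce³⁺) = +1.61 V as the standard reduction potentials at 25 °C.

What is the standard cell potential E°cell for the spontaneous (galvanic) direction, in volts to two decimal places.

The Ce⁴⁺/Ce³⁺ couple has the higher reduction potential, so it is the cathode; Mn²⁺/Mn is oxidised at the anode.
E°cell = E°(cathode) − E°(anode) = (+1.61) − (-1.19) = +2.80 V.

+2.80 V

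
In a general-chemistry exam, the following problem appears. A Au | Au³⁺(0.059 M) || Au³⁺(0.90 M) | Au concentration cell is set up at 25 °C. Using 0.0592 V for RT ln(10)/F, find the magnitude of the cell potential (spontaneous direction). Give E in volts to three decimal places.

For a concentration cell E°cell = 0. The 0.90 M side is the cathode (reduction is favoured where [Au³⁺] is higher).
With n = 3, E = −(0.0592/3) log([Au³⁺]ₐₙ/[Au³⁺]꜀ₐₜ) = −(0.0592/3) log(0.059/0.9) = −(0.0592/3)(-1.183) = +0.023 V.

+0.023 V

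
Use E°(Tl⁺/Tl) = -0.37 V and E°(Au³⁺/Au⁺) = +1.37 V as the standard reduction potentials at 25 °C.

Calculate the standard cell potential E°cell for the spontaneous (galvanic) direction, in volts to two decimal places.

The Au³⁺/Au⁺ couple has the higher reduction potential, so it is the cathode; Tl⁺/Tl is oxidised at the anode.
E°cell = E°(cathode) − E°(anode) = (+1.37) − (-0.37) = +1.74 V.

+1.74 V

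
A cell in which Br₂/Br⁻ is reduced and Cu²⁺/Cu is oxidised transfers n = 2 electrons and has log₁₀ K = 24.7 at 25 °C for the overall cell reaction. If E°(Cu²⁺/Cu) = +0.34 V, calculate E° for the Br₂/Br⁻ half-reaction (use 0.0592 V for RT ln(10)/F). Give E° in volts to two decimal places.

E°cell = (0.0592/n)·log K = (0.0592/2)(24.7) = +0.731 V.
Since Br₂/Br⁻ is the cathode and Cu²⁺/Cu the anode, E°cell = E°(Br₂/Br⁻) − E°(Cu²⁺/Cu).
So E°(Br₂/Br⁻) = E°cell + E°(Cu²⁺/Cu) = +0.731 + (+0.34) = +1.07 V.

+1.07 V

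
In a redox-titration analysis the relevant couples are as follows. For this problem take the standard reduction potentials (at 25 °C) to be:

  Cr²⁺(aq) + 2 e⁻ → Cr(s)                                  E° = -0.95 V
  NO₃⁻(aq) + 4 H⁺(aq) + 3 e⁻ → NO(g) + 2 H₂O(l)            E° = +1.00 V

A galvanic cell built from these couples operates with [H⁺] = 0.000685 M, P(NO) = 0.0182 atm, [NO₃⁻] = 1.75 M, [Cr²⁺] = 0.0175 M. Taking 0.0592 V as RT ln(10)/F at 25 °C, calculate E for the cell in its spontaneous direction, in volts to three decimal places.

+1.791 V

NO₃⁻/NO is the cathode (higher E°), Cr²⁺/Cr the anode: E°cell = +1.00 − (-0.95) = +1.95 V, n = 6.
Overall: 2 NO₃⁻(aq) + 8 H⁺(aq) + 3 Cr(s) → 2 NO(g) + 4 H₂O(l) + 3 Cr²⁺(aq)
Q = P(NO)^2·[Cr²⁺]^3 / ([NO₃⁻]^2·[H⁺]^8); log Q = 16.078.
E = E° − (0.0592/n) log Q = +1.95 − (0.0592/6)(16.078) = +1.791 V.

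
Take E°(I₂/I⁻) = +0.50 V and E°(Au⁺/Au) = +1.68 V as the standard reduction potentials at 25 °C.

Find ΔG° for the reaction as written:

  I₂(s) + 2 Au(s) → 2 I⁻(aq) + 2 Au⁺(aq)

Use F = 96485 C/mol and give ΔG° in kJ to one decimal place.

+227.7 kJ

As written, I₂/I⁻ is reduced (cathode) and Au⁺/Au is oxidised (anode), so E°cell = (+0.50) − (+1.68) = -1.18 V.
Balancing electrons gives n = 2.
ΔG° = −nFE° = −(2)(96485)(-1.18) = 227,705 J = +227.7 kJ.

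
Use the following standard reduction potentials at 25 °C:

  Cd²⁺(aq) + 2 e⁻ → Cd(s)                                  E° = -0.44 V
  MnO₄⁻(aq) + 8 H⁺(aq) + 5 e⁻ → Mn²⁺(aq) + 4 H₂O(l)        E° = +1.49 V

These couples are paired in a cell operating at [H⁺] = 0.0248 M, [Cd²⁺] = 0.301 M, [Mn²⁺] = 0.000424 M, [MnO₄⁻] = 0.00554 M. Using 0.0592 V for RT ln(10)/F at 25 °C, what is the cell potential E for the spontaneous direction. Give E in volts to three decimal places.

+1.807 V

MnO₄⁻/Mn²⁺ is the cathode (higher E°), Cd²⁺/Cd the anode: E°cell = +1.49 − (-0.44) = +1.93 V, n = 10.
Overall: 2 MnO₄⁻(aq) + 16 H⁺(aq) + 5 Cd(s) → 2 Mn²⁺(aq) + 8 H₂O(l) + 5 Cd²⁺(aq)
Q = [Mn²⁺]^2·[Cd²⁺]^5 / ([MnO₄⁻]^2·[H⁺]^16); log Q = 20.849.
E = E° − (0.0592/n) log Q = +1.93 − (0.0592/10)(20.849) = +1.807 V.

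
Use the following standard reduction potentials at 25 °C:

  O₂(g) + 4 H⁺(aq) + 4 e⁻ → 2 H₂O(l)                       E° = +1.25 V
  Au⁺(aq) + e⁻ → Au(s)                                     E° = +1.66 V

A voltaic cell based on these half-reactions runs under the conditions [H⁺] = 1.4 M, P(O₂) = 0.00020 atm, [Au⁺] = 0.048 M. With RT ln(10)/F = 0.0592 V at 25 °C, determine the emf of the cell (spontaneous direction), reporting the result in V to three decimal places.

+0.378 V

Au⁺/Au is the cathode (higher E°), O₂/H₂O the anode: E°cell = +1.66 − (+1.25) = +0.41 V, n = 4.
Overall: 4 Au⁺(aq) + 2 H₂O(l) → 4 Au(s) + O₂(g) + 4 H⁺(aq)
Q = P(O₂)·[H⁺]^4 / ([Au⁺]^4); log Q = 2.161.
E = E° − (0.0592/n) log Q = +0.41 − (0.0592/4)(2.161) = +0.378 V.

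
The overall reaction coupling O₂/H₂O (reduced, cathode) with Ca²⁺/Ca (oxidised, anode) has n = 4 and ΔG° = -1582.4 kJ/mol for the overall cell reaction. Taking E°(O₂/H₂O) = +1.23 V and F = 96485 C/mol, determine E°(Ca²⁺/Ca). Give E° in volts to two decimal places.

E°cell = −ΔG°/(nF) = −(-1582.4×10³)/((4)(96485)) = +4.100 V.
Since O₂/H₂O is the cathode and Ca²⁺/Ca the anode, E°cell = E°(O₂/H₂O) − E°(Ca²⁺/Ca).
So E°(Ca²⁺/Ca) = E°(O₂/H₂O) − E°cell = (+1.23) − (+4.100) = -2.87 V.

-2.87 V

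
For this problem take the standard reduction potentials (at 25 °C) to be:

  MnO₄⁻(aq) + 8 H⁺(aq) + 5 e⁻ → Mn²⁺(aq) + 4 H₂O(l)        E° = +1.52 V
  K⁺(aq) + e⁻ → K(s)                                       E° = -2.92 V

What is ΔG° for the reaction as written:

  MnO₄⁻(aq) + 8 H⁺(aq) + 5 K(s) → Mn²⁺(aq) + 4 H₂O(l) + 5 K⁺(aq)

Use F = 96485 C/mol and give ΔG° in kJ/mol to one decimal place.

As written, MnO₄⁻/Mn²⁺ is reduced (cathode) and K⁺/K is oxidised (anode), so E°cell = (+1.52) − (-2.92) = +4.44 V.
Balancing electrons gives n = 5.
ΔG° = −nFE° = −(5)(96485)(+4.44) = -2,141,967 J = -2142.0 kJ/mol.

-2142.0 kJ/mol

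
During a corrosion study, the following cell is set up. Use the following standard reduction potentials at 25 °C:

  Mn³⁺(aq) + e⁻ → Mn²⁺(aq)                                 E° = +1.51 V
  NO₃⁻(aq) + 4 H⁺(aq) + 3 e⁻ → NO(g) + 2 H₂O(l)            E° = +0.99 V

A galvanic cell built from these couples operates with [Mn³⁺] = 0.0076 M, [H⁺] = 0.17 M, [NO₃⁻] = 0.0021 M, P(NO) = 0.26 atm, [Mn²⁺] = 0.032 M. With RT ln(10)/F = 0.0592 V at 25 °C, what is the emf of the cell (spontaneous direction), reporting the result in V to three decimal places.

Mn³⁺/Mn²⁺ is the cathode (higher E°), NO₃⁻/NO the anode: E°cell = +1.51 − (+0.99) = +0.52 V, n = 3.
Overall: 3 Mn³⁺(aq) + NO(g) + 2 H₂O(l) → 3 Mn²⁺(aq) + NO₃⁻(aq) + 4 H⁺(aq)
Q = [Mn²⁺]^3·[NO₃⁻]·[H⁺]^4 / ([Mn³⁺]^3·P(NO)); log Q = -3.298.
E = E° − (0.0592/n) log Q = +0.52 − (0.0592/3)(-3.298) = +0.585 V.

+0.585 V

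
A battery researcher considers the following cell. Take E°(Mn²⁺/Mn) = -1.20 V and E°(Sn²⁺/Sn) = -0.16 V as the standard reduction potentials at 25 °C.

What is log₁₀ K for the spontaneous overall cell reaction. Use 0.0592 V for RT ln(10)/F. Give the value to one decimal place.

Cathode: Sn²⁺/Sn; anode: Mn²⁺/Mn. E°cell = +1.04 V, n = 2.
log K = nE°cell / 0.0592 = (2)(+1.04) / 0.0592 = 35.1.

35.1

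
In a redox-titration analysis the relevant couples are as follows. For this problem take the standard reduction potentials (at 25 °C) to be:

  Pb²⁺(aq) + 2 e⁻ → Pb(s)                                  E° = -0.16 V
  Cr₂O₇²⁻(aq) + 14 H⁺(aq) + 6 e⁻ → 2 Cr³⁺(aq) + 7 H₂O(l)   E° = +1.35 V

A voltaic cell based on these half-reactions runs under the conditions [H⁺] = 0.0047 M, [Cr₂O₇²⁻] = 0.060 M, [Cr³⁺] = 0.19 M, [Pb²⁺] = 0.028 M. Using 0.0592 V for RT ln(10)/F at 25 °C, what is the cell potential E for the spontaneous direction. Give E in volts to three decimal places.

Cr₂O₇²⁻/Cr³⁺ is the cathode (higher E°), Pb²⁺/Pb the anode: E°cell = +1.35 − (-0.16) = +1.51 V, n = 6.
Overall: Cr₂O₇²⁻(aq) + 14 H⁺(aq) + 3 Pb(s) → 2 Cr³⁺(aq) + 7 H₂O(l) + 3 Pb²⁺(aq)
Q = [Cr³⁺]^2·[Pb²⁺]^3 / ([Cr₂O₇²⁻]·[H⁺]^14); log Q = 27.711.
E = E° − (0.0592/n) log Q = +1.51 − (0.0592/6)(27.711) = +1.237 V.

+1.237 V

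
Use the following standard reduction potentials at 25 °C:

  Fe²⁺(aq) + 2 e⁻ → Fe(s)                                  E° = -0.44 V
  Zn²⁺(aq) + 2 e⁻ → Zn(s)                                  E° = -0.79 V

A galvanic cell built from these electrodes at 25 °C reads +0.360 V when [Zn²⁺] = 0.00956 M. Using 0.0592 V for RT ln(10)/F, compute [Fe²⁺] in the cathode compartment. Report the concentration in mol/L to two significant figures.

0.021 M

Fe²⁺/Fe is the cathode, Zn²⁺/Zn the anode: E°cell = +0.35 V, n = 2.
Overall reaction: Fe²⁺(aq) + Zn(s) → Fe(s) + Zn²⁺(aq); Q = [Zn²⁺]^1/[Fe²⁺]^1.
From E = E° − (0.0592/n) log Q: log Q = (E° − E)·n/0.0592 = (+0.35 − (+0.360))·2/0.0592 = -0.3378.
So 1·log[Fe²⁺] = 1·log(0.00956) − log Q = -2.0195 − (-0.3378) = -1.6817; [Fe²⁺] = 10^(-1.6817) ≈ 0.021 M.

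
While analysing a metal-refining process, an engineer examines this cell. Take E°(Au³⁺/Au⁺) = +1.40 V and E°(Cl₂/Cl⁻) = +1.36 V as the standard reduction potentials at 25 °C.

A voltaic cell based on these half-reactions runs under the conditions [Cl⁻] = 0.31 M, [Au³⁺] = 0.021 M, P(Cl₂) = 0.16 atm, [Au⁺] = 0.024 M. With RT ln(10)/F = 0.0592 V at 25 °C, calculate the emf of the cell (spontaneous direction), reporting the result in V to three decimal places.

+0.032 V

Au³⁺/Au⁺ is the cathode (higher E°), Cl₂/Cl⁻ the anode: E°cell = +1.40 − (+1.36) = +0.04 V, n = 2.
Overall: Au³⁺(aq) + 2 Cl⁻(aq) → Au⁺(aq) + Cl₂(g)
Q = [Au⁺]·P(Cl₂) / ([Au³⁺]·[Cl⁻]^2); log Q = 0.279.
E = E° − (0.0592/n) log Q = +0.04 − (0.0592/2)(0.279) = +0.032 V.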